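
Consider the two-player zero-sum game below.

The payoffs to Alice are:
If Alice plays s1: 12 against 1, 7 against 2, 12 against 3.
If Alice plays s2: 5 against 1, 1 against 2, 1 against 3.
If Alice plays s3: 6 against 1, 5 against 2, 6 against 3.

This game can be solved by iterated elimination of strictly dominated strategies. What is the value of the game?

Row s2 is strictly dominated by row s1 (12>5, 7>1, 12>1); eliminate s2.
Column 3 is strictly dominated by 2 for Bob (7<12, 5<6); eliminate 3.
Row s3 is strictly dominated by row s1 (12>6, 7>5); eliminate s3.
Column 1 is strictly dominated by 2 for Bob (7<12); eliminate 1.
Only (s1, 2) remains, with payoff 7.

7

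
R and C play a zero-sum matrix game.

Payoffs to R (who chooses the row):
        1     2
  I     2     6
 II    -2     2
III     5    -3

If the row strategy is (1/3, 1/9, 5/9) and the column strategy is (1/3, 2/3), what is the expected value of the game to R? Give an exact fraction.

Against (1/3, 2/3), each row's expected payoff is I: 14/3; II: 2/3; III: -1/3.
Taking the (1/3, 1/9, 5/9)-weighted average: (1/3)·(14/3) + (1/9)·(2/3) + (5/9)·(-1/3) = 13/9.

13/9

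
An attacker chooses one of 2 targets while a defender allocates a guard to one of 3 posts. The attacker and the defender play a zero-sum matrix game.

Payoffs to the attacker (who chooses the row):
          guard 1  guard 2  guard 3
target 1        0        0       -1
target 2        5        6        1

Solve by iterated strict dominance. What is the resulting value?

1

Row target 1 is strictly dominated by row target 2 (5>0, 6>0, 1>-1); eliminate target 1.
Column guard 2 is strictly dominated by guard 1 for the defender (5<6); eliminate guard 2.
Column guard 1 is strictly dominated by guard 3 for the defender (1<5); eliminate guard 1.
Only (target 2, guard 3) remains, with payoff 1.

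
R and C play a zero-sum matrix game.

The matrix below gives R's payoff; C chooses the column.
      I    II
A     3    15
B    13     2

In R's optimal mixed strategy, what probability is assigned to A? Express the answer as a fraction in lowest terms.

11/23

Row minima are 3 and 2, so R's maximin is 3; column maxima are 13 and 15, so C's minimax is 13. These differ, so the equilibrium is in mixed strategies.
Let R play A with probability p. C is indifferent when 3p + 13(1−p) = 15p + 2(1−p), giving p = 11/23.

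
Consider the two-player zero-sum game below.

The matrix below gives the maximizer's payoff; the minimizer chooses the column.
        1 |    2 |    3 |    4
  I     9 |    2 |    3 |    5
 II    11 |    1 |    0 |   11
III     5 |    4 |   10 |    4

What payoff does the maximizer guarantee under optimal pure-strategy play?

Row minima: 2, 0, 4 → the maximizer's maximin is 4.
Column maxima: 11, 4, 10, 11 → the minimizer's minimax is 4.
They coincide at (III, 2), so the value is 4.

4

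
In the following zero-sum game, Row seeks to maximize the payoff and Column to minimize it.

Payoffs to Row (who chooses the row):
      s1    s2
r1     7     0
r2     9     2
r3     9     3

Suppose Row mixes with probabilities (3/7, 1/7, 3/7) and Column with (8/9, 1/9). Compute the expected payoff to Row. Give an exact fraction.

467/63

Against (8/9, 1/9), each row's expected payoff is r1: 56/9; r2: 74/9; r3: 25/3.
Taking the (3/7, 1/7, 3/7)-weighted average: (3/7)·(56/9) + (1/7)·(74/9) + (3/7)·(25/3) = 467/63.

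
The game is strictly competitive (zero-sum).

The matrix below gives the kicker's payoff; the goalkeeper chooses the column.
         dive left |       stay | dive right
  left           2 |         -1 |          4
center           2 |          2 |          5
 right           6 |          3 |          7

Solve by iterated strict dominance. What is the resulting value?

Row center is strictly dominated by row right (6>2, 3>2, 7>5); eliminate center.
Column dive left is strictly dominated by stay for the goalkeeper (-1<2, 3<6); eliminate dive left.
Row left is strictly dominated by row right (3>-1, 7>4); eliminate left.
Column dive right is strictly dominated by stay for the goalkeeper (3<7); eliminate dive right.
Only (right, stay) remains, with payoff 3.

3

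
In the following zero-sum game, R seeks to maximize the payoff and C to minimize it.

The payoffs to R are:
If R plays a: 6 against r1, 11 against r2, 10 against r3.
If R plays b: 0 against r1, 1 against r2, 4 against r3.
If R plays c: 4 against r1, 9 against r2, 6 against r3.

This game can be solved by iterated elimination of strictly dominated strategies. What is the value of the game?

Column r2 is strictly dominated by r1 for C (6<11, 0<1, 4<9); eliminate r2.
Row c is strictly dominated by row a (6>4, 10>6); eliminate c.
Column r3 is strictly dominated by r1 for C (6<10, 0<4); eliminate r3.
Row b is strictly dominated by row a (6>0); eliminate b.
Only (a, r1) remains, with payoff 6.

6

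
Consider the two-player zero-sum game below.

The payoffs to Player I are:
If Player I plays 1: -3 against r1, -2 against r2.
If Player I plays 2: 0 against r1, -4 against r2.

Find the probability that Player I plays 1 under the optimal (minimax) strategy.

4/5

Row minima are -3 and -4, so Player I's maximin is -3; column maxima are 0 and -2, so Player II's minimax is -2. These differ, so the equilibrium is in mixed strategies.
Let Player I play 1 with probability p. Player II is indifferent when −3p = −2p − 4(1−p), giving p = 4/5.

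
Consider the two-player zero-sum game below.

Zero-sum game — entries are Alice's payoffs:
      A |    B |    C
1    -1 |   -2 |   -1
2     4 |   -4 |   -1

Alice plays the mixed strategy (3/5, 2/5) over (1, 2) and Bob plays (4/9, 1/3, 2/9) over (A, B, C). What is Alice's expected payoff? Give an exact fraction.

-32/45

Against (4/9, 1/3, 2/9), each row's expected payoff is 1: -4/3; 2: 2/9.
Taking the (3/5, 2/5)-weighted average: (3/5)·(-4/3) + (2/5)·(2/9) = -32/45.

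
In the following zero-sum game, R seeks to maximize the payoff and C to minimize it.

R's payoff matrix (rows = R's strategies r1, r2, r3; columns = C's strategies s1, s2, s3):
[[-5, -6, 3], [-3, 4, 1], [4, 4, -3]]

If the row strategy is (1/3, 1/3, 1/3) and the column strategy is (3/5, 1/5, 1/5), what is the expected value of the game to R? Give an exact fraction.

-3/5

Against (3/5, 1/5, 1/5), each row's expected payoff is r1: -18/5; r2: -4/5; r3: 13/5.
Taking the (1/3, 1/3, 1/3)-weighted average: (1/3)·(-18/5) + (1/3)·(-4/5) + (1/3)·(13/5) = -3/5.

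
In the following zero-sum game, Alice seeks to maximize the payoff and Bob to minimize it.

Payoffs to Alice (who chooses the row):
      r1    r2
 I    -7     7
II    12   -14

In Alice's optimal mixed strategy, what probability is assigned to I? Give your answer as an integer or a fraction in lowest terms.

13/20

Row minima are -7 and -14, so Alice's maximin is -7; column maxima are 12 and 7, so Bob's minimax is 7. These differ, so the equilibrium is in mixed strategies.
Let Alice play I with probability p. Bob is indifferent when −7p + 12(1−p) = 7p − 14(1−p), giving p = 13/20.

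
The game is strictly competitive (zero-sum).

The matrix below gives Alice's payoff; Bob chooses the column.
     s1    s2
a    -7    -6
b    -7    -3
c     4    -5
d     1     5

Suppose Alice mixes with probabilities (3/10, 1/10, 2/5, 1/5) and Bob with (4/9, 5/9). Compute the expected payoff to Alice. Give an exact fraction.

Against (4/9, 5/9), each row's expected payoff is a: -58/9; b: -43/9; c: -1; d: 29/9.
Taking the (3/10, 1/10, 2/5, 1/5)-weighted average: (3/10)·(-58/9) + (1/10)·(-43/9) + (2/5)·(-1) + (1/5)·(29/9) = -13/6.

-13/6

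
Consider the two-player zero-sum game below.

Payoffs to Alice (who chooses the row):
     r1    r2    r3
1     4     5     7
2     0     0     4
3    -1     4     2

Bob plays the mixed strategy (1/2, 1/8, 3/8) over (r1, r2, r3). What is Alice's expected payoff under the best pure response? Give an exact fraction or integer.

1: (4)·(1/2) + (5)·(1/8) + (7)·(3/8) = 21/4.
2: (0)·(1/2) + (0)·(1/8) + (4)·(3/8) = 3/2.
3: (-1)·(1/2) + (4)·(1/8) + (2)·(3/8) = 3/4.
The best pure response is 1 with expected payoff 21/4.

21/4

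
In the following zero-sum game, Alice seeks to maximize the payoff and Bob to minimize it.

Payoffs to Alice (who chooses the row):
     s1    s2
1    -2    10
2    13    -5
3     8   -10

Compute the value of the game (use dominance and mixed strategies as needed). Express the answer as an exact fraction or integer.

4

Row 3 is strictly dominated by row 2, so Alice never plays it.
The remaining 2×2 game on (1, 2) × (s1, s2) has no saddle point. Let Alice play 1 with probability p; indifference gives −2p + 13(1−p) = 10p − 5(1−p), so p = 3/5.
Similarly Bob's optimal q on s1 is 1/2, and the value is -2·(1/2) + (10)·(1/2) = 4.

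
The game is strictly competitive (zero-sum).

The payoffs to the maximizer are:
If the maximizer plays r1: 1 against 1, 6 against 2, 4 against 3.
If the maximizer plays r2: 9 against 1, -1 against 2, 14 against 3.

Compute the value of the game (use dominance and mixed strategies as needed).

Column 3 is strictly dominated by 1 for the minimizer (it gives the maximizer more in every row).
The remaining 2×2 game on (r1, r2) × (1, 2) has no saddle point. Let the maximizer play r1 with probability p; indifference gives p + 9(1−p) = 6p − (1−p), so p = 2/3.
Similarly the minimizer's optimal q on 1 is 7/15, and the value is 1·(7/15) + (6)·(8/15) = 11/3.

11/3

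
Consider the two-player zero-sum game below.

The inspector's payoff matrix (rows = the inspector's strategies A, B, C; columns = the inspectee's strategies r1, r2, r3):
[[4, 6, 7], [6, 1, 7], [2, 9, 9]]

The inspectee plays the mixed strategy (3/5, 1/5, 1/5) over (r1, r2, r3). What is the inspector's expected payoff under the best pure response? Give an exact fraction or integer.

A: (4)·(3/5) + (6)·(1/5) + (7)·(1/5) = 5.
B: (6)·(3/5) + (1)·(1/5) + (7)·(1/5) = 26/5.
C: (2)·(3/5) + (9)·(1/5) + (9)·(1/5) = 24/5.
The best pure response is B with expected payoff 26/5.

26/5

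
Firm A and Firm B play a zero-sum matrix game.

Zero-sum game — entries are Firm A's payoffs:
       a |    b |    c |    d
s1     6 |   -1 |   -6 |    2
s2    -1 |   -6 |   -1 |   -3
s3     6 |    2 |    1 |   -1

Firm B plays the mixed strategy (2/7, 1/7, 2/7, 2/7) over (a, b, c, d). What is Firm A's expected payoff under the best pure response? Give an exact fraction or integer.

2

s1: (6)·(2/7) + (-1)·(1/7) + (-6)·(2/7) + (2)·(2/7) = 3/7.
s2: (-1)·(2/7) + (-6)·(1/7) + (-1)·(2/7) + (-3)·(2/7) = -16/7.
s3: (6)·(2/7) + (2)·(1/7) + (1)·(2/7) + (-1)·(2/7) = 2.
The best pure response is s3 with expected payoff 2.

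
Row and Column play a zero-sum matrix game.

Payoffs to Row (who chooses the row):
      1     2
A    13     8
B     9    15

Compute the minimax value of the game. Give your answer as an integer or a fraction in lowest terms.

Row minima are 8 and 9, so Row's maximin is 9; column maxima are 13 and 15, so Column's minimax is 13. These differ, so the equilibrium is in mixed strategies.
Let Row play A with probability p. Column is indifferent when 13p + 9(1−p) = 8p + 15(1−p), giving p = 6/11.
Let Column play 1 with probability q. Row is indifferent when 13q + 8(1−q) = 9q + 15(1−q), giving q = 7/11.
The value is 13·(7/11) + (8)·(4/11) = 123/11.

123/11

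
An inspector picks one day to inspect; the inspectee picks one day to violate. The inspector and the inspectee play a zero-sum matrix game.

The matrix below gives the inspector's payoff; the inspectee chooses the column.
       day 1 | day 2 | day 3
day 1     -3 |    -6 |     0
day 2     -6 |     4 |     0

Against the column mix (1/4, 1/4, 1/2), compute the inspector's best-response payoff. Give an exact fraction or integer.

-1/2

day 1: (-3)·(1/4) + (-6)·(1/4) + (0)·(1/2) = -9/4.
day 2: (-6)·(1/4) + (4)·(1/4) + (0)·(1/2) = -1/2.
The best pure response is day 2 with expected payoff -1/2.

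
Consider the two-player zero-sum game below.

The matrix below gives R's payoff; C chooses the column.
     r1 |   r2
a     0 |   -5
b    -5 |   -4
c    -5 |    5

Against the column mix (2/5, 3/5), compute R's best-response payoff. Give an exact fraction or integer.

a: (0)·(2/5) + (-5)·(3/5) = -3.
b: (-5)·(2/5) + (-4)·(3/5) = -22/5.
c: (-5)·(2/5) + (5)·(3/5) = 1.
The best pure response is c with expected payoff 1.

1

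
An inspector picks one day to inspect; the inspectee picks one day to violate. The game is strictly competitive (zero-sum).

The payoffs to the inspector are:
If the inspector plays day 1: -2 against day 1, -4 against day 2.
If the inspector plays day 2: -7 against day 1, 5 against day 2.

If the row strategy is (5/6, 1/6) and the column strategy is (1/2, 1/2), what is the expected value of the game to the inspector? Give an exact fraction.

-8/3

Against (1/2, 1/2), each row's expected payoff is day 1: -3; day 2: -1.
Taking the (5/6, 1/6)-weighted average: (5/6)·(-3) + (1/6)·(-1) = -8/3.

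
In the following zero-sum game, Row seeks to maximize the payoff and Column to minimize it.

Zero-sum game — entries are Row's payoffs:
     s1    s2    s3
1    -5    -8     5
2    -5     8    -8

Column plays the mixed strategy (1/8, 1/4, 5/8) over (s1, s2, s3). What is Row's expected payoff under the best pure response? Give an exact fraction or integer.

1/2

1: (-5)·(1/8) + (-8)·(1/4) + (5)·(5/8) = 1/2.
2: (-5)·(1/8) + (8)·(1/4) + (-8)·(5/8) = -29/8.
The best pure response is 1 with expected payoff 1/2.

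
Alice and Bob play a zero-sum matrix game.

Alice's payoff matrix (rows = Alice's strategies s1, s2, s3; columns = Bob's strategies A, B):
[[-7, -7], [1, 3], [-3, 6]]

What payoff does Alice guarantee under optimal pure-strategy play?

Row minima: -7, 1, -3 → Alice's maximin is 1.
Column maxima: 1, 6 → Bob's minimax is 1.
They coincide at (s2, A), so the value is 1.

1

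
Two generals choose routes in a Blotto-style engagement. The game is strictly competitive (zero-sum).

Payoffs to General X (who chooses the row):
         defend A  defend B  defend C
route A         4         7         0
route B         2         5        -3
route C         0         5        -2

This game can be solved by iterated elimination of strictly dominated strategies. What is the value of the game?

0

Column defend B is strictly dominated by defend A for General Y (4<7, 2<5, 0<5); eliminate defend B.
Column defend A is strictly dominated by defend C for General Y (0<4, -3<2, -2<0); eliminate defend A.
Row route C is strictly dominated by row route A (0>-2); eliminate route C.
Row route B is strictly dominated by row route A (0>-3); eliminate route B.
Only (route A, defend C) remains, with payoff 0.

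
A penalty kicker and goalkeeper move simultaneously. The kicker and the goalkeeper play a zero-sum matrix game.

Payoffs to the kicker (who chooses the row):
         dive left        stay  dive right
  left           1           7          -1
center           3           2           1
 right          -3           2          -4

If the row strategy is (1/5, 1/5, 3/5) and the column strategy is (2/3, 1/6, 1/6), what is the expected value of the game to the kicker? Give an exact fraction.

Against (2/3, 1/6, 1/6), each row's expected payoff is left: 5/3; center: 5/2; right: -7/3.
Taking the (1/5, 1/5, 3/5)-weighted average: (1/5)·(5/3) + (1/5)·(5/2) + (3/5)·(-7/3) = -17/30.

-17/30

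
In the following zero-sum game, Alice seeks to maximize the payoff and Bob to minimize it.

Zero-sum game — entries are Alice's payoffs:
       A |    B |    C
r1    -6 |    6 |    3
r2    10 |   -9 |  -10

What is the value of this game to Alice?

Column B is strictly dominated by C for Bob (it gives Alice more in every row).
The remaining 2×2 game on (r1, r2) × (A, C) has no saddle point. Let Alice play r1 with probability p; indifference gives −6p + 10(1−p) = 3p − 10(1−p), so p = 20/29.
Similarly Bob's optimal q on A is 13/29, and the value is -6·(13/29) + (3)·(16/29) = -30/29.

-30/29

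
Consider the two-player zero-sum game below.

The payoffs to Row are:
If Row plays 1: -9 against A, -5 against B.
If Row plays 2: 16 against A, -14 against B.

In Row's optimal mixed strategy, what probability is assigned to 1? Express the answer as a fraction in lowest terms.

Row minima are -9 and -14, so Row's maximin is -9; column maxima are 16 and -5, so Column's minimax is -5. These differ, so the equilibrium is in mixed strategies.
Let Row play 1 with probability p. Column is indifferent when −9p + 16(1−p) = −5p − 14(1−p), giving p = 15/17.

15/17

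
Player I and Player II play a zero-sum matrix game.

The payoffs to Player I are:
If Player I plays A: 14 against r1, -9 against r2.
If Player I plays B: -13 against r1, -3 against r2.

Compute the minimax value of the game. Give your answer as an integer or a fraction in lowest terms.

Row minima are -9 and -13, so Player I's maximin is -9; column maxima are 14 and -3, so Player II's minimax is -3. These differ, so the equilibrium is in mixed strategies.
Let Player I play A with probability p. Player II is indifferent when 14p − 13(1−p) = −9p − 3(1−p), giving p = 10/33.
Let Player II play r1 with probability q. Player I is indifferent when 14q − 9(1−q) = −13q − 3(1−q), giving q = 2/11.
The value is 14·(2/11) + (-9)·(9/11) = -53/11.

-53/11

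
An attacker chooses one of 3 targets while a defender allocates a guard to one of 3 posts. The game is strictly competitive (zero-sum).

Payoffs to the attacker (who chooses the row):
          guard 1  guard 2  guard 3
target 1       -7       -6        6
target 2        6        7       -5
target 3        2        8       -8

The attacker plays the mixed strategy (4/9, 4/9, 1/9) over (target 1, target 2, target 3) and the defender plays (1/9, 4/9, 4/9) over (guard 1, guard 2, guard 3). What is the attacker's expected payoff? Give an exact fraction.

10/27

Against (1/9, 4/9, 4/9), each row's expected payoff is target 1: -7/9; target 2: 14/9; target 3: 2/9.
Taking the (4/9, 4/9, 1/9)-weighted average: (4/9)·(-7/9) + (4/9)·(14/9) + (1/9)·(2/9) = 10/27.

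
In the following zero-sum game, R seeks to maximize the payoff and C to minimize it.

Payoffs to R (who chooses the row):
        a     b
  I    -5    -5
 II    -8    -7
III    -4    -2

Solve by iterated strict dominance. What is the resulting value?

Row I is strictly dominated by row III (-4>-5, -2>-5); eliminate I.
Row II is strictly dominated by row III (-4>-8, -2>-7); eliminate II.
Column b is strictly dominated by a for C (-4<-2); eliminate b.
Only (III, a) remains, with payoff -4.

-4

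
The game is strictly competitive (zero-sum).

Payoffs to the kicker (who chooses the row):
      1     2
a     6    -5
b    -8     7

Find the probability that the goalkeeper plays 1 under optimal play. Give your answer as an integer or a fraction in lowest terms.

6/13

Row minima are -5 and -8, so the kicker's maximin is -5; column maxima are 6 and 7, so the goalkeeper's minimax is 6. These differ, so the equilibrium is in mixed strategies.
Let the goalkeeper play 1 with probability q. The kicker is indifferent when 6q − 5(1−q) = −8q + 7(1−q), giving q = 6/13.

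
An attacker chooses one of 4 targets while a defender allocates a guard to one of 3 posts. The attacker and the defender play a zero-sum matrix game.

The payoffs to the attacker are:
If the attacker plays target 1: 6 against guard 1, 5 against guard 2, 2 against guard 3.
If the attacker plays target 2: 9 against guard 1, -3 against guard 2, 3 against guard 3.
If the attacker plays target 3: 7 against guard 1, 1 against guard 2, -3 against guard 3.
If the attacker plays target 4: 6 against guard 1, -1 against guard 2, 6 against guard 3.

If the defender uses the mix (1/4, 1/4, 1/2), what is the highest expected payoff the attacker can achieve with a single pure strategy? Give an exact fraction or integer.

17/4

target 1: (6)·(1/4) + (5)·(1/4) + (2)·(1/2) = 15/4.
target 2: (9)·(1/4) + (-3)·(1/4) + (3)·(1/2) = 3.
target 3: (7)·(1/4) + (1)·(1/4) + (-3)·(1/2) = 1/2.
target 4: (6)·(1/4) + (-1)·(1/4) + (6)·(1/2) = 17/4.
The best pure response is target 4 with expected payoff 17/4.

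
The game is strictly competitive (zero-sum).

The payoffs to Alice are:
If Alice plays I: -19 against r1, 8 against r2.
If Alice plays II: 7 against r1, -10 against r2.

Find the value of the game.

Row minima are -19 and -10, so Alice's maximin is -10; column maxima are 7 and 8, so Bob's minimax is 7. These differ, so the equilibrium is in mixed strategies.
Let Alice play I with probability p. Bob is indifferent when −19p + 7(1−p) = 8p − 10(1−p), giving p = 17/44.
Let Bob play r1 with probability q. Alice is indifferent when −19q + 8(1−q) = 7q − 10(1−q), giving q = 9/22.
The value is -19·(9/22) + (8)·(13/22) = -67/22.

-67/22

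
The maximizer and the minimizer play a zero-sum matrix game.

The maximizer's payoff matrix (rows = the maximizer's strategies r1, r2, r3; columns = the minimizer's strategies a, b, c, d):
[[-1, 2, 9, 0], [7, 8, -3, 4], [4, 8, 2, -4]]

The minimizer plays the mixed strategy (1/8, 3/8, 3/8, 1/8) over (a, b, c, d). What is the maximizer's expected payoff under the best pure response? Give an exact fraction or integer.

4

r1: (-1)·(1/8) + (2)·(3/8) + (9)·(3/8) + (0)·(1/8) = 4.
r2: (7)·(1/8) + (8)·(3/8) + (-3)·(3/8) + (4)·(1/8) = 13/4.
r3: (4)·(1/8) + (8)·(3/8) + (2)·(3/8) + (-4)·(1/8) = 15/4.
The best pure response is r1 with expected payoff 4.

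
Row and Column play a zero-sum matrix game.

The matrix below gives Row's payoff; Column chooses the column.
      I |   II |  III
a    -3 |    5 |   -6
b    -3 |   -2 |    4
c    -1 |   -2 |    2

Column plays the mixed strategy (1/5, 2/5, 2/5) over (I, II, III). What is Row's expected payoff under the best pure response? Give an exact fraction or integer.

1/5

a: (-3)·(1/5) + (5)·(2/5) + (-6)·(2/5) = -1.
b: (-3)·(1/5) + (-2)·(2/5) + (4)·(2/5) = 1/5.
c: (-1)·(1/5) + (-2)·(2/5) + (2)·(2/5) = -1/5.
The best pure response is b with expected payoff 1/5.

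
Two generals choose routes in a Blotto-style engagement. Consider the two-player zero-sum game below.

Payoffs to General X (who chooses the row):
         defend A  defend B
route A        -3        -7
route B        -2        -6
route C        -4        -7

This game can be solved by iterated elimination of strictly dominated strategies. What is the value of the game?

-6

Column defend A is strictly dominated by defend B for General Y (-7<-3, -6<-2, -7<-4); eliminate defend A.
Row route C is strictly dominated by row route B (-6>-7); eliminate route C.
Row route A is strictly dominated by row route B (-6>-7); eliminate route A.
Only (route B, defend B) remains, with payoff -6.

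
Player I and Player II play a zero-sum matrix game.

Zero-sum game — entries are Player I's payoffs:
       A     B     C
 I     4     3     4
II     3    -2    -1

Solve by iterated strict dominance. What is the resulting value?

Column A is strictly dominated by B for Player II (3<4, -2<3); eliminate A.
Row II is strictly dominated by row I (3>-2, 4>-1); eliminate II.
Column C is strictly dominated by B for Player II (3<4); eliminate C.
Only (I, B) remains, with payoff 3.

3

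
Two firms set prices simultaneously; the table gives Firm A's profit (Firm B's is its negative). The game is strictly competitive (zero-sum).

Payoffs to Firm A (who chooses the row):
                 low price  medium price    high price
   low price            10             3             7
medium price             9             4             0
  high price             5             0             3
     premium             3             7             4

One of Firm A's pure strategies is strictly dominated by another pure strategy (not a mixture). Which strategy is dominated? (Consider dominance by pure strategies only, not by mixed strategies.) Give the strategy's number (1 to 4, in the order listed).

3

Compare high price with low price: 10 > 5, 3 > 0, 7 > 3.
So low price strictly dominates high price for Firm A; high price is strictly dominated.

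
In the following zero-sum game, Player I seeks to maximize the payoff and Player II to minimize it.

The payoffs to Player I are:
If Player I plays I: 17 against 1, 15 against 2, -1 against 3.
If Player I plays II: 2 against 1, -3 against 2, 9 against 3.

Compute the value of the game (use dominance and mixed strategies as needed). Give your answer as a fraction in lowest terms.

Column 1 is strictly dominated by 2 for Player II (it gives Player I more in every row).
The remaining 2×2 game on (I, II) × (2, 3) has no saddle point. Let Player I play I with probability p; indifference gives 15p − 3(1−p) = −p + 9(1−p), so p = 3/7.
Similarly Player II's optimal q on 2 is 5/14, and the value is 15·(5/14) + (-1)·(9/14) = 33/7.

33/7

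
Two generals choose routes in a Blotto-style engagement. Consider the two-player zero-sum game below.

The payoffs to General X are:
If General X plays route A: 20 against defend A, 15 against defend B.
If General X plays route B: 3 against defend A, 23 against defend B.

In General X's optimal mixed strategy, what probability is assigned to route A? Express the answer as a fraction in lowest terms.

4/5

Row minima are 15 and 3, so General X's maximin is 15; column maxima are 20 and 23, so General Y's minimax is 20. These differ, so the equilibrium is in mixed strategies.
Let General X play route A with probability p. General Y is indifferent when 20p + 3(1−p) = 15p + 23(1−p), giving p = 4/5.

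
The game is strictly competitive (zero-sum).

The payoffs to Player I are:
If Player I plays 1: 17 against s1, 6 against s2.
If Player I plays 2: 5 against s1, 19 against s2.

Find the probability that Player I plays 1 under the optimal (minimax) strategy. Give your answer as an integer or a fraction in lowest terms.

14/25

Row minima are 6 and 5, so Player I's maximin is 6; column maxima are 17 and 19, so Player II's minimax is 17. These differ, so the equilibrium is in mixed strategies.
Let Player I play 1 with probability p. Player II is indifferent when 17p + 5(1−p) = 6p + 19(1−p), giving p = 14/25.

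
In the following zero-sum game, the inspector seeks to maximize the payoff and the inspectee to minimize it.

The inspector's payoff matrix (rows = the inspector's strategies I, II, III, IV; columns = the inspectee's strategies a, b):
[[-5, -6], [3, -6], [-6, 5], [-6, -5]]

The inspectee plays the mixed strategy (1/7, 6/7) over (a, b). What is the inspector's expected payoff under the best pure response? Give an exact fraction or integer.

24/7

I: (-5)·(1/7) + (-6)·(6/7) = -41/7.
II: (3)·(1/7) + (-6)·(6/7) = -33/7.
III: (-6)·(1/7) + (5)·(6/7) = 24/7.
IV: (-6)·(1/7) + (-5)·(6/7) = -36/7.
The best pure response is III with expected payoff 24/7.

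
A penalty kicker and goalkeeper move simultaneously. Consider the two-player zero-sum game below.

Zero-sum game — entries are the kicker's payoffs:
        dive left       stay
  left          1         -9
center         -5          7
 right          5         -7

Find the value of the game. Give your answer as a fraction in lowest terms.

Row left is strictly dominated by row right, so the kicker never plays it.
The remaining 2×2 game on (center, right) × (dive left, stay) has no saddle point. Let the kicker play center with probability p; indifference gives −5p + 5(1−p) = 7p − 7(1−p), so p = 1/2.
Similarly the goalkeeper's optimal q on dive left is 7/12, and the value is -5·(7/12) + (7)·(5/12) = 0.

0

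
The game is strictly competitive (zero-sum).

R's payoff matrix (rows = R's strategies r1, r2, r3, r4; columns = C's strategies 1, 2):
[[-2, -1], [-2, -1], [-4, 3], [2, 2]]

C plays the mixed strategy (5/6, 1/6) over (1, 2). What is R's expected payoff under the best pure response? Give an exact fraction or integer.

r1: (-2)·(5/6) + (-1)·(1/6) = -11/6.
r2: (-2)·(5/6) + (-1)·(1/6) = -11/6.
r3: (-4)·(5/6) + (3)·(1/6) = -17/6.
r4: (2)·(5/6) + (2)·(1/6) = 2.
The best pure response is r4 with expected payoff 2.

2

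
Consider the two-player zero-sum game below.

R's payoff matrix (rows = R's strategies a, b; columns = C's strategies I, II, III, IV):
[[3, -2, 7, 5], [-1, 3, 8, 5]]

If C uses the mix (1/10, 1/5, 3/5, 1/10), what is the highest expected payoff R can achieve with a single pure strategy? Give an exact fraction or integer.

a: (3)·(1/10) + (-2)·(1/5) + (7)·(3/5) + (5)·(1/10) = 23/5.
b: (-1)·(1/10) + (3)·(1/5) + (8)·(3/5) + (5)·(1/10) = 29/5.
The best pure response is b with expected payoff 29/5.

29/5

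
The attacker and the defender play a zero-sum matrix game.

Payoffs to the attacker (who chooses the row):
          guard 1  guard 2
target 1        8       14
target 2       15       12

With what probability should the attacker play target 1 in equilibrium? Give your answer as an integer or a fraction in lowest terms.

1/3

Row minima are 8 and 12, so the attacker's maximin is 12; column maxima are 15 and 14, so the defender's minimax is 14. These differ, so the equilibrium is in mixed strategies.
Let the attacker play target 1 with probability p. The defender is indifferent when 8p + 15(1−p) = 14p + 12(1−p), giving p = 1/3.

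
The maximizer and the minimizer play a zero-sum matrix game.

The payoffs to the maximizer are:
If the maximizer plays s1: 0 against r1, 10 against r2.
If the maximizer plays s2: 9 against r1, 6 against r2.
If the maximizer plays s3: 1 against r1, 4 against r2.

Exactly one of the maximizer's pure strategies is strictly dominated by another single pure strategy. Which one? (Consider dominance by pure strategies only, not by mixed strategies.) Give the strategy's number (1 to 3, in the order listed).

3

Compare s3 with s2: 9 > 1, 6 > 4.
So s2 strictly dominates s3 for the maximizer; s3 is strictly dominated.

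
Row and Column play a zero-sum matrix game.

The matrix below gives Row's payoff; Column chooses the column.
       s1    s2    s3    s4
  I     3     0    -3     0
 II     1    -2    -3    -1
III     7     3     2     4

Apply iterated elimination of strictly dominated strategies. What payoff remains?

2

Column s1 is strictly dominated by s2 for Column (0<3, -2<1, 3<7); eliminate s1.
Row II is strictly dominated by row III (3>-2, 2>-3, 4>-1); eliminate II.
Column s2 is strictly dominated by s3 for Column (-3<0, 2<3); eliminate s2.
Row I is strictly dominated by row III (2>-3, 4>0); eliminate I.
Column s4 is strictly dominated by s3 for Column (2<4); eliminate s4.
Only (III, s3) remains, with payoff 2.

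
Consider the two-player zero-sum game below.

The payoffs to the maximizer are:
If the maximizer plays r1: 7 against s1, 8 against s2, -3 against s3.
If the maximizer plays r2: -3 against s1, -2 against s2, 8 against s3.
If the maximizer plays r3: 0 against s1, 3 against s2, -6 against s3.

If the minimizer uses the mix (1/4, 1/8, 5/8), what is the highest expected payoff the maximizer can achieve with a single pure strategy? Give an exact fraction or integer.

r1: (7)·(1/4) + (8)·(1/8) + (-3)·(5/8) = 7/8.
r2: (-3)·(1/4) + (-2)·(1/8) + (8)·(5/8) = 4.
r3: (0)·(1/4) + (3)·(1/8) + (-6)·(5/8) = -27/8.
The best pure response is r2 with expected payoff 4.

4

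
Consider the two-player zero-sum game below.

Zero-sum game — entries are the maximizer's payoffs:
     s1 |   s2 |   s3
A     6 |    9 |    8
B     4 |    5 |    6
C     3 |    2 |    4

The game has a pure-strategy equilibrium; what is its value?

Row minima: 6, 4, 2 → the maximizer's maximin is 6.
Column maxima: 6, 9, 8 → the minimizer's minimax is 6.
They coincide at (A, s1), so the value is 6.

6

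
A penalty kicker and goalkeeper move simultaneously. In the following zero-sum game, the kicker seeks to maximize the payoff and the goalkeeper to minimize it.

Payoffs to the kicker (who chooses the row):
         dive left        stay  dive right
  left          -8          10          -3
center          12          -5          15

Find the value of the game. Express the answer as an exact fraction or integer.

16/7

Column dive right is strictly dominated by dive left for the goalkeeper (it gives the kicker more in every row).
The remaining 2×2 game on (left, center) × (dive left, stay) has no saddle point. Let the kicker play left with probability p; indifference gives −8p + 12(1−p) = 10p − 5(1−p), so p = 17/35.
Similarly the goalkeeper's optimal q on dive left is 3/7, and the value is -8·(3/7) + (10)·(4/7) = 16/7.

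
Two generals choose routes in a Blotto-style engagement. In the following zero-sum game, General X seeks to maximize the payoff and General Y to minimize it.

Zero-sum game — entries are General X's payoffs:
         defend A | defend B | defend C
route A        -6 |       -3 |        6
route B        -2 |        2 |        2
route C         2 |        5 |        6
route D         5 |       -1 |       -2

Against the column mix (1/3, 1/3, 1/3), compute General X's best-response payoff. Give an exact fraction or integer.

13/3

route A: (-6)·(1/3) + (-3)·(1/3) + (6)·(1/3) = -1.
route B: (-2)·(1/3) + (2)·(1/3) + (2)·(1/3) = 2/3.
route C: (2)·(1/3) + (5)·(1/3) + (6)·(1/3) = 13/3.
route D: (5)·(1/3) + (-1)·(1/3) + (-2)·(1/3) = 2/3.
The best pure response is route C with expected payoff 13/3.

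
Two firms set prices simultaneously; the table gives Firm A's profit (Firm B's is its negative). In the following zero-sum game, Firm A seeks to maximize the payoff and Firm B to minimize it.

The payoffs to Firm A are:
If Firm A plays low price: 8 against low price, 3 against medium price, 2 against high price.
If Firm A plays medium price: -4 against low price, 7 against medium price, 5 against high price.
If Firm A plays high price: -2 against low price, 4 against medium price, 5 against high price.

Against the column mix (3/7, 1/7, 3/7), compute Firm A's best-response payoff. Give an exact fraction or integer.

low price: (8)·(3/7) + (3)·(1/7) + (2)·(3/7) = 33/7.
medium price: (-4)·(3/7) + (7)·(1/7) + (5)·(3/7) = 10/7.
high price: (-2)·(3/7) + (4)·(1/7) + (5)·(3/7) = 13/7.
The best pure response is low price with expected payoff 33/7.

33/7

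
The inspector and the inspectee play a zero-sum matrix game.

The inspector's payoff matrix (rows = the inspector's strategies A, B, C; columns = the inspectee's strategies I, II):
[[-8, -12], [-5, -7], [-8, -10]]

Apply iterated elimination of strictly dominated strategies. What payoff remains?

-7

Row A is strictly dominated by row B (-5>-8, -7>-12); eliminate A.
Column I is strictly dominated by II for the inspectee (-7<-5, -10<-8); eliminate I.
Row C is strictly dominated by row B (-7>-10); eliminate C.
Only (B, II) remains, with payoff -7.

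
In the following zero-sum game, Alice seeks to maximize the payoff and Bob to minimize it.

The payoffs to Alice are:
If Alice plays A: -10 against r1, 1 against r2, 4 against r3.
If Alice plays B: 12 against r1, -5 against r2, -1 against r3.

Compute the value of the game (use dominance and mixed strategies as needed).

Column r3 is strictly dominated by r2 for Bob (it gives Alice more in every row).
The remaining 2×2 game on (A, B) × (r1, r2) has no saddle point. Let Alice play A with probability p; indifference gives −10p + 12(1−p) = p − 5(1−p), so p = 17/28.
Similarly Bob's optimal q on r1 is 3/14, and the value is -10·(3/14) + (1)·(11/14) = -19/14.

-19/14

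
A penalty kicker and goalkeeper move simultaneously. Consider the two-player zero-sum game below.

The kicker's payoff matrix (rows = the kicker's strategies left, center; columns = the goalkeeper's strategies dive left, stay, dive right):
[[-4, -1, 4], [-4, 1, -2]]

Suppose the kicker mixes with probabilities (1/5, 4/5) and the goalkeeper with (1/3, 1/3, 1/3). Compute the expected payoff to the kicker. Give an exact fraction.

-7/5

Against (1/3, 1/3, 1/3), each row's expected payoff is left: -1/3; center: -5/3.
Taking the (1/5, 4/5)-weighted average: (1/5)·(-1/3) + (4/5)·(-5/3) = -7/5.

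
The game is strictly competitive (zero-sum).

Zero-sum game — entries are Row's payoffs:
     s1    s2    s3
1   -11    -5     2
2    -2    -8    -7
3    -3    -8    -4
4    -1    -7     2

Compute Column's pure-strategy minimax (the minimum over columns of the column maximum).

The worst case (largest entry) in each column is s1: -1, s2: -5, s3: 2.
The best (smallest) of these is -5.

-5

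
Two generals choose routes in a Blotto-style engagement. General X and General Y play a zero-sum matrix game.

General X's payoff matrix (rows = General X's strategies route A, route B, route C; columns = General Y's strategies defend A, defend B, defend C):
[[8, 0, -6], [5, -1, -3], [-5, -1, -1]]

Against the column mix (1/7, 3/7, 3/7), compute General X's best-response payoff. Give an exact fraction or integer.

route A: (8)·(1/7) + (0)·(3/7) + (-6)·(3/7) = -10/7.
route B: (5)·(1/7) + (-1)·(3/7) + (-3)·(3/7) = -1.
route C: (-5)·(1/7) + (-1)·(3/7) + (-1)·(3/7) = -11/7.
The best pure response is route B with expected payoff -1.

-1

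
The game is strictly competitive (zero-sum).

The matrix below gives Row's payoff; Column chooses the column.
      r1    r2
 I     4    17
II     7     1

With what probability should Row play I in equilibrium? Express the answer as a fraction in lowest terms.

Row minima are 4 and 1, so Row's maximin is 4; column maxima are 7 and 17, so Column's minimax is 7. These differ, so the equilibrium is in mixed strategies.
Let Row play I with probability p. Column is indifferent when 4p + 7(1−p) = 17p + (1−p), giving p = 6/19.

6/19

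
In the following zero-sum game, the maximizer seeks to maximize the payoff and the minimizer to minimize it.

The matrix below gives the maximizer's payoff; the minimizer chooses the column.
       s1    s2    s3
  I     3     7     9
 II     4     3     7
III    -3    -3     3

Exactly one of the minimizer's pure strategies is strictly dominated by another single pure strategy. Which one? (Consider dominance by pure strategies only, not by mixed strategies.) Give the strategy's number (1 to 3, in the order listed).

3

The minimizer prefers columns that give the maximizer less. Compare s3 with s1: 3 < 9, 4 < 7, -3 < 3.
So s1 strictly dominates s3 for the minimizer; s3 is strictly dominated.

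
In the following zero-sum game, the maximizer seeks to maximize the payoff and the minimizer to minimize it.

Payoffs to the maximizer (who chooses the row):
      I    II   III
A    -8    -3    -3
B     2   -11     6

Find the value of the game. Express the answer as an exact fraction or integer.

-47/9

Column III is strictly dominated by I for the minimizer (it gives the maximizer more in every row).
The remaining 2×2 game on (A, B) × (I, II) has no saddle point. Let the maximizer play A with probability p; indifference gives −8p + 2(1−p) = −3p − 11(1−p), so p = 13/18.
Similarly the minimizer's optimal q on I is 4/9, and the value is -8·(4/9) + (-3)·(5/9) = -47/9.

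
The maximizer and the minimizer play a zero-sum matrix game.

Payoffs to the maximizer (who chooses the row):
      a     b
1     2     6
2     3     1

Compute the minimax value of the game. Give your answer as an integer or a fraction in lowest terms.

8/3

Row minima are 2 and 1, so the maximizer's maximin is 2; column maxima are 3 and 6, so the minimizer's minimax is 3. These differ, so the equilibrium is in mixed strategies.
Let the maximizer play 1 with probability p. The minimizer is indifferent when 2p + 3(1−p) = 6p + (1−p), giving p = 1/3.
Let the minimizer play a with probability q. The maximizer is indifferent when 2q + 6(1−q) = 3q + (1−q), giving q = 5/6.
The value is 2·(5/6) + (6)·(1/6) = 8/3.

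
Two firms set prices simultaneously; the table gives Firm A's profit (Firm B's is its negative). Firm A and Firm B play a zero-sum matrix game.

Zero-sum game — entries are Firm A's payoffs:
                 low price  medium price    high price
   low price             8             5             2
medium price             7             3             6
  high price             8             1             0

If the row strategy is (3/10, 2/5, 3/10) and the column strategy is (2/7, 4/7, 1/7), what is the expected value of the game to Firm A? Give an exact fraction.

Against (2/7, 4/7, 1/7), each row's expected payoff is low price: 38/7; medium price: 32/7; high price: 20/7.
Taking the (3/10, 2/5, 3/10)-weighted average: (3/10)·(38/7) + (2/5)·(32/7) + (3/10)·(20/7) = 151/35.

151/35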